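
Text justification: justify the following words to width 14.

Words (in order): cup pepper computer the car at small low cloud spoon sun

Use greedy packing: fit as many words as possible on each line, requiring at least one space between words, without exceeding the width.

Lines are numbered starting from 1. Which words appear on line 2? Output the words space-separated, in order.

Line 1: ['cup', 'pepper'] (min_width=10, slack=4)
Line 2: ['computer', 'the'] (min_width=12, slack=2)
Line 3: ['car', 'at', 'small'] (min_width=12, slack=2)
Line 4: ['low', 'cloud'] (min_width=9, slack=5)
Line 5: ['spoon', 'sun'] (min_width=9, slack=5)

Answer: computer the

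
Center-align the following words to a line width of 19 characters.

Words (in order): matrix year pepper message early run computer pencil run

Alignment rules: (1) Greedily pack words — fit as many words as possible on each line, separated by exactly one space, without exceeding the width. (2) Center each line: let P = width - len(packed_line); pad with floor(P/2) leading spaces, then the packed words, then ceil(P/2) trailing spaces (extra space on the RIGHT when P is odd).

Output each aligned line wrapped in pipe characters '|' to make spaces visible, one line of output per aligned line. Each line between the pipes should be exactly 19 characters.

Line 1: ['matrix', 'year', 'pepper'] (min_width=18, slack=1)
Line 2: ['message', 'early', 'run'] (min_width=17, slack=2)
Line 3: ['computer', 'pencil', 'run'] (min_width=19, slack=0)

Answer: |matrix year pepper |
| message early run |
|computer pencil run|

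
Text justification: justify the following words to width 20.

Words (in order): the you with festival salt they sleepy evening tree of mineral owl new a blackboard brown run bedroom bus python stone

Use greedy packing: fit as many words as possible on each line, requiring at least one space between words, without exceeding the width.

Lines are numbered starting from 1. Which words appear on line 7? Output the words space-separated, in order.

Answer: stone

Derivation:
Line 1: ['the', 'you', 'with'] (min_width=12, slack=8)
Line 2: ['festival', 'salt', 'they'] (min_width=18, slack=2)
Line 3: ['sleepy', 'evening', 'tree'] (min_width=19, slack=1)
Line 4: ['of', 'mineral', 'owl', 'new', 'a'] (min_width=20, slack=0)
Line 5: ['blackboard', 'brown', 'run'] (min_width=20, slack=0)
Line 6: ['bedroom', 'bus', 'python'] (min_width=18, slack=2)
Line 7: ['stone'] (min_width=5, slack=15)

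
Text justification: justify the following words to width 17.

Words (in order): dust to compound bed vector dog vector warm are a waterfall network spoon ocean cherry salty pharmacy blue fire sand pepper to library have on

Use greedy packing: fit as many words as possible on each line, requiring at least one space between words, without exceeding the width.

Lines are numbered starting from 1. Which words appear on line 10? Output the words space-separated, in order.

Answer: on

Derivation:
Line 1: ['dust', 'to', 'compound'] (min_width=16, slack=1)
Line 2: ['bed', 'vector', 'dog'] (min_width=14, slack=3)
Line 3: ['vector', 'warm', 'are', 'a'] (min_width=17, slack=0)
Line 4: ['waterfall', 'network'] (min_width=17, slack=0)
Line 5: ['spoon', 'ocean'] (min_width=11, slack=6)
Line 6: ['cherry', 'salty'] (min_width=12, slack=5)
Line 7: ['pharmacy', 'blue'] (min_width=13, slack=4)
Line 8: ['fire', 'sand', 'pepper'] (min_width=16, slack=1)
Line 9: ['to', 'library', 'have'] (min_width=15, slack=2)
Line 10: ['on'] (min_width=2, slack=15)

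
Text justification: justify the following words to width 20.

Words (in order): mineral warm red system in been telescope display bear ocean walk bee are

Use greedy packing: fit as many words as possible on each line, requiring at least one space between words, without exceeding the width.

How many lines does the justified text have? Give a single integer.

Line 1: ['mineral', 'warm', 'red'] (min_width=16, slack=4)
Line 2: ['system', 'in', 'been'] (min_width=14, slack=6)
Line 3: ['telescope', 'display'] (min_width=17, slack=3)
Line 4: ['bear', 'ocean', 'walk', 'bee'] (min_width=19, slack=1)
Line 5: ['are'] (min_width=3, slack=17)
Total lines: 5

Answer: 5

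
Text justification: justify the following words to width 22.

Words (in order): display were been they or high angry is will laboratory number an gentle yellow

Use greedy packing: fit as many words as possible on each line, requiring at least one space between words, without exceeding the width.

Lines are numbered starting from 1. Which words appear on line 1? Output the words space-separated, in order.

Answer: display were been they

Derivation:
Line 1: ['display', 'were', 'been', 'they'] (min_width=22, slack=0)
Line 2: ['or', 'high', 'angry', 'is', 'will'] (min_width=21, slack=1)
Line 3: ['laboratory', 'number', 'an'] (min_width=20, slack=2)
Line 4: ['gentle', 'yellow'] (min_width=13, slack=9)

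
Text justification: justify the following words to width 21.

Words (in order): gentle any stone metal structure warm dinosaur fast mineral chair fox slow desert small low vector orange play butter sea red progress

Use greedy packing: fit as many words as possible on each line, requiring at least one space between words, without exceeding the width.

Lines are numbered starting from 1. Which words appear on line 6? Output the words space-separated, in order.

Line 1: ['gentle', 'any', 'stone'] (min_width=16, slack=5)
Line 2: ['metal', 'structure', 'warm'] (min_width=20, slack=1)
Line 3: ['dinosaur', 'fast', 'mineral'] (min_width=21, slack=0)
Line 4: ['chair', 'fox', 'slow', 'desert'] (min_width=21, slack=0)
Line 5: ['small', 'low', 'vector'] (min_width=16, slack=5)
Line 6: ['orange', 'play', 'butter'] (min_width=18, slack=3)
Line 7: ['sea', 'red', 'progress'] (min_width=16, slack=5)

Answer: orange play butter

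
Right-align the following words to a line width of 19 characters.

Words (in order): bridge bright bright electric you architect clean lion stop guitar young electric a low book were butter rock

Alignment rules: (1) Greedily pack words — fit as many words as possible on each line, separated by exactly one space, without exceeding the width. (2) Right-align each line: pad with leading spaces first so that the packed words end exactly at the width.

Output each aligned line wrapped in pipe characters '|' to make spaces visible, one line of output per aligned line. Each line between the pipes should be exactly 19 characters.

Line 1: ['bridge', 'bright'] (min_width=13, slack=6)
Line 2: ['bright', 'electric', 'you'] (min_width=19, slack=0)
Line 3: ['architect', 'clean'] (min_width=15, slack=4)
Line 4: ['lion', 'stop', 'guitar'] (min_width=16, slack=3)
Line 5: ['young', 'electric', 'a'] (min_width=16, slack=3)
Line 6: ['low', 'book', 'were'] (min_width=13, slack=6)
Line 7: ['butter', 'rock'] (min_width=11, slack=8)

Answer: |      bridge bright|
|bright electric you|
|    architect clean|
|   lion stop guitar|
|   young electric a|
|      low book were|
|        butter rock|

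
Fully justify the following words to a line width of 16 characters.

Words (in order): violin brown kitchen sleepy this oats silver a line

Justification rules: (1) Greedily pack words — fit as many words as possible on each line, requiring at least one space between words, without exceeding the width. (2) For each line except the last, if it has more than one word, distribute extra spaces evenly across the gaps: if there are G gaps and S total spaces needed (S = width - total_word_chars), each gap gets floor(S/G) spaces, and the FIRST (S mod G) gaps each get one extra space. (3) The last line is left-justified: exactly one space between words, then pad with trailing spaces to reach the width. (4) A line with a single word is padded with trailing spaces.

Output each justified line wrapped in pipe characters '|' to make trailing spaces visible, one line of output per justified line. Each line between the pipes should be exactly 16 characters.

Line 1: ['violin', 'brown'] (min_width=12, slack=4)
Line 2: ['kitchen', 'sleepy'] (min_width=14, slack=2)
Line 3: ['this', 'oats', 'silver'] (min_width=16, slack=0)
Line 4: ['a', 'line'] (min_width=6, slack=10)

Answer: |violin     brown|
|kitchen   sleepy|
|this oats silver|
|a line          |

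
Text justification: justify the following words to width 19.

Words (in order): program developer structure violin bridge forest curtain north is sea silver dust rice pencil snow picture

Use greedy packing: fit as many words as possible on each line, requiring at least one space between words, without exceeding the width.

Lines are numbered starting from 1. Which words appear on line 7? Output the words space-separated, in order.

Line 1: ['program', 'developer'] (min_width=17, slack=2)
Line 2: ['structure', 'violin'] (min_width=16, slack=3)
Line 3: ['bridge', 'forest'] (min_width=13, slack=6)
Line 4: ['curtain', 'north', 'is'] (min_width=16, slack=3)
Line 5: ['sea', 'silver', 'dust'] (min_width=15, slack=4)
Line 6: ['rice', 'pencil', 'snow'] (min_width=16, slack=3)
Line 7: ['picture'] (min_width=7, slack=12)

Answer: picture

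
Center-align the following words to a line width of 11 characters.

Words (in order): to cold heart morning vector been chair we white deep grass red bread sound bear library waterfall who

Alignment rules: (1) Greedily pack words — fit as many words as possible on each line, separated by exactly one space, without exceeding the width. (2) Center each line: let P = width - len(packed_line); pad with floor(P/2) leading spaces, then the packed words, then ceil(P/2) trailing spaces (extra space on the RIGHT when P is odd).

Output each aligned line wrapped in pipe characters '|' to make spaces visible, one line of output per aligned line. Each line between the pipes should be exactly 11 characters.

Answer: |  to cold  |
|   heart   |
|  morning  |
|vector been|
| chair we  |
|white deep |
| grass red |
|bread sound|
|   bear    |
|  library  |
| waterfall |
|    who    |

Derivation:
Line 1: ['to', 'cold'] (min_width=7, slack=4)
Line 2: ['heart'] (min_width=5, slack=6)
Line 3: ['morning'] (min_width=7, slack=4)
Line 4: ['vector', 'been'] (min_width=11, slack=0)
Line 5: ['chair', 'we'] (min_width=8, slack=3)
Line 6: ['white', 'deep'] (min_width=10, slack=1)
Line 7: ['grass', 'red'] (min_width=9, slack=2)
Line 8: ['bread', 'sound'] (min_width=11, slack=0)
Line 9: ['bear'] (min_width=4, slack=7)
Line 10: ['library'] (min_width=7, slack=4)
Line 11: ['waterfall'] (min_width=9, slack=2)
Line 12: ['who'] (min_width=3, slack=8)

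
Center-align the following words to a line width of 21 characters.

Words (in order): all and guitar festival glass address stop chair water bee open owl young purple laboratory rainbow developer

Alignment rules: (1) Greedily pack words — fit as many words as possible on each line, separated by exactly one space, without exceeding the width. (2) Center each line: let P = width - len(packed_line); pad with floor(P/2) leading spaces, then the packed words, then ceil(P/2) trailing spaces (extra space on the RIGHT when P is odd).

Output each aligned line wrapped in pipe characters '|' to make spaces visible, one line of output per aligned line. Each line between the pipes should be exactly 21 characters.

Answer: |   all and guitar    |
|   festival glass    |
| address stop chair  |
| water bee open owl  |
|    young purple     |
| laboratory rainbow  |
|      developer      |

Derivation:
Line 1: ['all', 'and', 'guitar'] (min_width=14, slack=7)
Line 2: ['festival', 'glass'] (min_width=14, slack=7)
Line 3: ['address', 'stop', 'chair'] (min_width=18, slack=3)
Line 4: ['water', 'bee', 'open', 'owl'] (min_width=18, slack=3)
Line 5: ['young', 'purple'] (min_width=12, slack=9)
Line 6: ['laboratory', 'rainbow'] (min_width=18, slack=3)
Line 7: ['developer'] (min_width=9, slack=12)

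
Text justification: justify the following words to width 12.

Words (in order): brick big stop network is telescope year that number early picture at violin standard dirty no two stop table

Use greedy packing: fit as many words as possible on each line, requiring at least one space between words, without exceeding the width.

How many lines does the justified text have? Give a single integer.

Answer: 10

Derivation:
Line 1: ['brick', 'big'] (min_width=9, slack=3)
Line 2: ['stop', 'network'] (min_width=12, slack=0)
Line 3: ['is', 'telescope'] (min_width=12, slack=0)
Line 4: ['year', 'that'] (min_width=9, slack=3)
Line 5: ['number', 'early'] (min_width=12, slack=0)
Line 6: ['picture', 'at'] (min_width=10, slack=2)
Line 7: ['violin'] (min_width=6, slack=6)
Line 8: ['standard'] (min_width=8, slack=4)
Line 9: ['dirty', 'no', 'two'] (min_width=12, slack=0)
Line 10: ['stop', 'table'] (min_width=10, slack=2)
Total lines: 10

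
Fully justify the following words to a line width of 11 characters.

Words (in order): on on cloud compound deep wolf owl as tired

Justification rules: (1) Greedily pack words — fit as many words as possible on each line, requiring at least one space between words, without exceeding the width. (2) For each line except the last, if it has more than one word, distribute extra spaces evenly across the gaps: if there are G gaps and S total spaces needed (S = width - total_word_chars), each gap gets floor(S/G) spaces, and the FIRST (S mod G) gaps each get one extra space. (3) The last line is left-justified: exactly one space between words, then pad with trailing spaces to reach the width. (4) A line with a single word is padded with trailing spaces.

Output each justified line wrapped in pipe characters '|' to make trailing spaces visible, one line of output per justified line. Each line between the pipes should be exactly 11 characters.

Answer: |on on cloud|
|compound   |
|deep   wolf|
|owl      as|
|tired      |

Derivation:
Line 1: ['on', 'on', 'cloud'] (min_width=11, slack=0)
Line 2: ['compound'] (min_width=8, slack=3)
Line 3: ['deep', 'wolf'] (min_width=9, slack=2)
Line 4: ['owl', 'as'] (min_width=6, slack=5)
Line 5: ['tired'] (min_width=5, slack=6)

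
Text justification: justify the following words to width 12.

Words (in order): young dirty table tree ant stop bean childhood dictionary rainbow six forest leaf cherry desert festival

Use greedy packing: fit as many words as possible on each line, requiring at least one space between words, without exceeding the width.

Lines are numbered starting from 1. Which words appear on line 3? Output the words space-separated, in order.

Answer: ant stop

Derivation:
Line 1: ['young', 'dirty'] (min_width=11, slack=1)
Line 2: ['table', 'tree'] (min_width=10, slack=2)
Line 3: ['ant', 'stop'] (min_width=8, slack=4)
Line 4: ['bean'] (min_width=4, slack=8)
Line 5: ['childhood'] (min_width=9, slack=3)
Line 6: ['dictionary'] (min_width=10, slack=2)
Line 7: ['rainbow', 'six'] (min_width=11, slack=1)
Line 8: ['forest', 'leaf'] (min_width=11, slack=1)
Line 9: ['cherry'] (min_width=6, slack=6)
Line 10: ['desert'] (min_width=6, slack=6)
Line 11: ['festival'] (min_width=8, slack=4)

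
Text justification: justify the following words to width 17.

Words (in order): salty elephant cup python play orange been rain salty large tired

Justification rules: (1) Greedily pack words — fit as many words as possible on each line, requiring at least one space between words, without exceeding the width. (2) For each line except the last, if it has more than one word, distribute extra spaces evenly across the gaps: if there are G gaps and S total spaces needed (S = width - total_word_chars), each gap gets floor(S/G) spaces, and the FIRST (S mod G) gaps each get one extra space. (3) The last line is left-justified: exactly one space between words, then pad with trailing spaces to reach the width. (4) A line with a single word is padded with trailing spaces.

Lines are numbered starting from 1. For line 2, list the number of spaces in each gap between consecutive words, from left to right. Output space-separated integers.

Line 1: ['salty', 'elephant'] (min_width=14, slack=3)
Line 2: ['cup', 'python', 'play'] (min_width=15, slack=2)
Line 3: ['orange', 'been', 'rain'] (min_width=16, slack=1)
Line 4: ['salty', 'large', 'tired'] (min_width=17, slack=0)

Answer: 2 2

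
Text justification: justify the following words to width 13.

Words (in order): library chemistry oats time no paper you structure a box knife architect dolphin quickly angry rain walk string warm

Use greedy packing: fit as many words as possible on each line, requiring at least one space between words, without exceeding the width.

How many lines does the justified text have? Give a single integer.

Line 1: ['library'] (min_width=7, slack=6)
Line 2: ['chemistry'] (min_width=9, slack=4)
Line 3: ['oats', 'time', 'no'] (min_width=12, slack=1)
Line 4: ['paper', 'you'] (min_width=9, slack=4)
Line 5: ['structure', 'a'] (min_width=11, slack=2)
Line 6: ['box', 'knife'] (min_width=9, slack=4)
Line 7: ['architect'] (min_width=9, slack=4)
Line 8: ['dolphin'] (min_width=7, slack=6)
Line 9: ['quickly', 'angry'] (min_width=13, slack=0)
Line 10: ['rain', 'walk'] (min_width=9, slack=4)
Line 11: ['string', 'warm'] (min_width=11, slack=2)
Total lines: 11

Answer: 11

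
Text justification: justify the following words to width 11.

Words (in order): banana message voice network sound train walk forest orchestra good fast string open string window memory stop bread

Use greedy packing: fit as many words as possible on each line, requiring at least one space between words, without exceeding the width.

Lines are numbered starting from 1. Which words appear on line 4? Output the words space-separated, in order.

Line 1: ['banana'] (min_width=6, slack=5)
Line 2: ['message'] (min_width=7, slack=4)
Line 3: ['voice'] (min_width=5, slack=6)
Line 4: ['network'] (min_width=7, slack=4)
Line 5: ['sound', 'train'] (min_width=11, slack=0)
Line 6: ['walk', 'forest'] (min_width=11, slack=0)
Line 7: ['orchestra'] (min_width=9, slack=2)
Line 8: ['good', 'fast'] (min_width=9, slack=2)
Line 9: ['string', 'open'] (min_width=11, slack=0)
Line 10: ['string'] (min_width=6, slack=5)
Line 11: ['window'] (min_width=6, slack=5)
Line 12: ['memory', 'stop'] (min_width=11, slack=0)
Line 13: ['bread'] (min_width=5, slack=6)

Answer: network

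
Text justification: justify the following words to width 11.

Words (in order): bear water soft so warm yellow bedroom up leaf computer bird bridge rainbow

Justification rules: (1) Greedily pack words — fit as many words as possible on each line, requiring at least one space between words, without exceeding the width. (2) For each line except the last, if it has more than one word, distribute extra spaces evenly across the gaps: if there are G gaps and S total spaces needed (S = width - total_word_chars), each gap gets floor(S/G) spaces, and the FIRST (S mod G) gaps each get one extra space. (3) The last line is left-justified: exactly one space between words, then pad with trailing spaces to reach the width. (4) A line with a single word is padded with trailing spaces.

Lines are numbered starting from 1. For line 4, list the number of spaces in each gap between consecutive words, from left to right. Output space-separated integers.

Line 1: ['bear', 'water'] (min_width=10, slack=1)
Line 2: ['soft', 'so'] (min_width=7, slack=4)
Line 3: ['warm', 'yellow'] (min_width=11, slack=0)
Line 4: ['bedroom', 'up'] (min_width=10, slack=1)
Line 5: ['leaf'] (min_width=4, slack=7)
Line 6: ['computer'] (min_width=8, slack=3)
Line 7: ['bird', 'bridge'] (min_width=11, slack=0)
Line 8: ['rainbow'] (min_width=7, slack=4)

Answer: 2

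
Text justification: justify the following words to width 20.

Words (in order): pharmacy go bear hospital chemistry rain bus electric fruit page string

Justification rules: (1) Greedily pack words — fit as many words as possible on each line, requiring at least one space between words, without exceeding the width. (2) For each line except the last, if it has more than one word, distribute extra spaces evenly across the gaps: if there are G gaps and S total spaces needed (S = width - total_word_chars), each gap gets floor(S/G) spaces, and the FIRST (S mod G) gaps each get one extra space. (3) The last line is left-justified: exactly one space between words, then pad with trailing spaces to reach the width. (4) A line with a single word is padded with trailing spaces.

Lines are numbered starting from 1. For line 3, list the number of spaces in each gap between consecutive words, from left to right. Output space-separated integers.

Answer: 3 2

Derivation:
Line 1: ['pharmacy', 'go', 'bear'] (min_width=16, slack=4)
Line 2: ['hospital', 'chemistry'] (min_width=18, slack=2)
Line 3: ['rain', 'bus', 'electric'] (min_width=17, slack=3)
Line 4: ['fruit', 'page', 'string'] (min_width=17, slack=3)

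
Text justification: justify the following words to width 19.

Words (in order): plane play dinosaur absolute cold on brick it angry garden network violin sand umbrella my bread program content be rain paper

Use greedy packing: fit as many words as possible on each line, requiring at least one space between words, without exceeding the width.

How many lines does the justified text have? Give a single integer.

Line 1: ['plane', 'play', 'dinosaur'] (min_width=19, slack=0)
Line 2: ['absolute', 'cold', 'on'] (min_width=16, slack=3)
Line 3: ['brick', 'it', 'angry'] (min_width=14, slack=5)
Line 4: ['garden', 'network'] (min_width=14, slack=5)
Line 5: ['violin', 'sand'] (min_width=11, slack=8)
Line 6: ['umbrella', 'my', 'bread'] (min_width=17, slack=2)
Line 7: ['program', 'content', 'be'] (min_width=18, slack=1)
Line 8: ['rain', 'paper'] (min_width=10, slack=9)
Total lines: 8

Answer: 8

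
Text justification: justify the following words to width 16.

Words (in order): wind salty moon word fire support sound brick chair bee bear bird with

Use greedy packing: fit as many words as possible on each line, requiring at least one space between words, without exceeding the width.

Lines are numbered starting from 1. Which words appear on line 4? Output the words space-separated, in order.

Line 1: ['wind', 'salty', 'moon'] (min_width=15, slack=1)
Line 2: ['word', 'fire'] (min_width=9, slack=7)
Line 3: ['support', 'sound'] (min_width=13, slack=3)
Line 4: ['brick', 'chair', 'bee'] (min_width=15, slack=1)
Line 5: ['bear', 'bird', 'with'] (min_width=14, slack=2)

Answer: brick chair bee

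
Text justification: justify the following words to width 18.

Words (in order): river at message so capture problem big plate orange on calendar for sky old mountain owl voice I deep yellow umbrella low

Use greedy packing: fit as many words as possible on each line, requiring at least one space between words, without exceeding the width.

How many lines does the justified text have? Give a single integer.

Line 1: ['river', 'at', 'message'] (min_width=16, slack=2)
Line 2: ['so', 'capture', 'problem'] (min_width=18, slack=0)
Line 3: ['big', 'plate', 'orange'] (min_width=16, slack=2)
Line 4: ['on', 'calendar', 'for'] (min_width=15, slack=3)
Line 5: ['sky', 'old', 'mountain'] (min_width=16, slack=2)
Line 6: ['owl', 'voice', 'I', 'deep'] (min_width=16, slack=2)
Line 7: ['yellow', 'umbrella'] (min_width=15, slack=3)
Line 8: ['low'] (min_width=3, slack=15)
Total lines: 8

Answer: 8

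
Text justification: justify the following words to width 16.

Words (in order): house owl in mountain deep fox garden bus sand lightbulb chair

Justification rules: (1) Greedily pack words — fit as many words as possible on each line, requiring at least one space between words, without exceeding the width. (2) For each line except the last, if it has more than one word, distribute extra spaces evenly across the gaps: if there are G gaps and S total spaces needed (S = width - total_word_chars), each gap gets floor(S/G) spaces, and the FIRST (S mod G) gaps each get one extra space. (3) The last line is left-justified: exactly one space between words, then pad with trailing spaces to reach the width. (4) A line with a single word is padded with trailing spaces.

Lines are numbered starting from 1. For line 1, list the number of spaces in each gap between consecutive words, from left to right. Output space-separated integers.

Line 1: ['house', 'owl', 'in'] (min_width=12, slack=4)
Line 2: ['mountain', 'deep'] (min_width=13, slack=3)
Line 3: ['fox', 'garden', 'bus'] (min_width=14, slack=2)
Line 4: ['sand', 'lightbulb'] (min_width=14, slack=2)
Line 5: ['chair'] (min_width=5, slack=11)

Answer: 3 3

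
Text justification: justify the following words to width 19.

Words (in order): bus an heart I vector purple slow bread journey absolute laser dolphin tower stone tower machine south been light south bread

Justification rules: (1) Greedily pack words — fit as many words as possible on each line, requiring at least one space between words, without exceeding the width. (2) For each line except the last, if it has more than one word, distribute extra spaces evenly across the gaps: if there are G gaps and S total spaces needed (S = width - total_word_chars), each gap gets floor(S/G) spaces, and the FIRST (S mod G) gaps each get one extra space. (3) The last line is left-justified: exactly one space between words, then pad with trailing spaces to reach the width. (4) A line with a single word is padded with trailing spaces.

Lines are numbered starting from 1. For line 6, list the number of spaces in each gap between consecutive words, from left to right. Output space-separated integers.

Answer: 1 1

Derivation:
Line 1: ['bus', 'an', 'heart', 'I'] (min_width=14, slack=5)
Line 2: ['vector', 'purple', 'slow'] (min_width=18, slack=1)
Line 3: ['bread', 'journey'] (min_width=13, slack=6)
Line 4: ['absolute', 'laser'] (min_width=14, slack=5)
Line 5: ['dolphin', 'tower', 'stone'] (min_width=19, slack=0)
Line 6: ['tower', 'machine', 'south'] (min_width=19, slack=0)
Line 7: ['been', 'light', 'south'] (min_width=16, slack=3)
Line 8: ['bread'] (min_width=5, slack=14)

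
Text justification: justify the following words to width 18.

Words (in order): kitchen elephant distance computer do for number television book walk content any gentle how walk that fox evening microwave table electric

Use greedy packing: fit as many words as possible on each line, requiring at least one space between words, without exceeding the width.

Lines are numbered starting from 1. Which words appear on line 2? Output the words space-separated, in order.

Answer: distance computer

Derivation:
Line 1: ['kitchen', 'elephant'] (min_width=16, slack=2)
Line 2: ['distance', 'computer'] (min_width=17, slack=1)
Line 3: ['do', 'for', 'number'] (min_width=13, slack=5)
Line 4: ['television', 'book'] (min_width=15, slack=3)
Line 5: ['walk', 'content', 'any'] (min_width=16, slack=2)
Line 6: ['gentle', 'how', 'walk'] (min_width=15, slack=3)
Line 7: ['that', 'fox', 'evening'] (min_width=16, slack=2)
Line 8: ['microwave', 'table'] (min_width=15, slack=3)
Line 9: ['electric'] (min_width=8, slack=10)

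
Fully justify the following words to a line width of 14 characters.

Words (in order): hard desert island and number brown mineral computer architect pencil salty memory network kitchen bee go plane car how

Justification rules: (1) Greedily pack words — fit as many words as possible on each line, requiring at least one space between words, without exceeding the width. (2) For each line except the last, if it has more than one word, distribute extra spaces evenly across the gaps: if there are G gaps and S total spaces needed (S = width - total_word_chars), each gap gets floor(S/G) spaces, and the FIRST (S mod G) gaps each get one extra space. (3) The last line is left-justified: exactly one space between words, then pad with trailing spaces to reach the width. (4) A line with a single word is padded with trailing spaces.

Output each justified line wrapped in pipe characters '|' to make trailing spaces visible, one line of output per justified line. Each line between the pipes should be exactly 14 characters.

Line 1: ['hard', 'desert'] (min_width=11, slack=3)
Line 2: ['island', 'and'] (min_width=10, slack=4)
Line 3: ['number', 'brown'] (min_width=12, slack=2)
Line 4: ['mineral'] (min_width=7, slack=7)
Line 5: ['computer'] (min_width=8, slack=6)
Line 6: ['architect'] (min_width=9, slack=5)
Line 7: ['pencil', 'salty'] (min_width=12, slack=2)
Line 8: ['memory', 'network'] (min_width=14, slack=0)
Line 9: ['kitchen', 'bee', 'go'] (min_width=14, slack=0)
Line 10: ['plane', 'car', 'how'] (min_width=13, slack=1)

Answer: |hard    desert|
|island     and|
|number   brown|
|mineral       |
|computer      |
|architect     |
|pencil   salty|
|memory network|
|kitchen bee go|
|plane car how |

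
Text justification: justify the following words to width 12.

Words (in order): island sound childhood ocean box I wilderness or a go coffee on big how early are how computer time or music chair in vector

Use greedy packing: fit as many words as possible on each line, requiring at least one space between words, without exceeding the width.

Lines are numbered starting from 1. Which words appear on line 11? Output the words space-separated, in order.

Line 1: ['island', 'sound'] (min_width=12, slack=0)
Line 2: ['childhood'] (min_width=9, slack=3)
Line 3: ['ocean', 'box', 'I'] (min_width=11, slack=1)
Line 4: ['wilderness'] (min_width=10, slack=2)
Line 5: ['or', 'a', 'go'] (min_width=7, slack=5)
Line 6: ['coffee', 'on'] (min_width=9, slack=3)
Line 7: ['big', 'how'] (min_width=7, slack=5)
Line 8: ['early', 'are'] (min_width=9, slack=3)
Line 9: ['how', 'computer'] (min_width=12, slack=0)
Line 10: ['time', 'or'] (min_width=7, slack=5)
Line 11: ['music', 'chair'] (min_width=11, slack=1)
Line 12: ['in', 'vector'] (min_width=9, slack=3)

Answer: music chair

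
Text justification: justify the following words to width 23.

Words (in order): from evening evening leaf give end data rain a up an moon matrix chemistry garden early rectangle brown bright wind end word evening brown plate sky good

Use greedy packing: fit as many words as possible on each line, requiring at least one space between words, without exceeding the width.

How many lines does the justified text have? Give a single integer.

Line 1: ['from', 'evening', 'evening'] (min_width=20, slack=3)
Line 2: ['leaf', 'give', 'end', 'data', 'rain'] (min_width=23, slack=0)
Line 3: ['a', 'up', 'an', 'moon', 'matrix'] (min_width=19, slack=4)
Line 4: ['chemistry', 'garden', 'early'] (min_width=22, slack=1)
Line 5: ['rectangle', 'brown', 'bright'] (min_width=22, slack=1)
Line 6: ['wind', 'end', 'word', 'evening'] (min_width=21, slack=2)
Line 7: ['brown', 'plate', 'sky', 'good'] (min_width=20, slack=3)
Total lines: 7

Answer: 7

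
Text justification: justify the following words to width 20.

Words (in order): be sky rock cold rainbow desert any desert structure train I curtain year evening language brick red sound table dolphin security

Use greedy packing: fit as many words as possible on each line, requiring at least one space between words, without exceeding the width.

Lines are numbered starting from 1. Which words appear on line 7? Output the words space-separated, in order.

Line 1: ['be', 'sky', 'rock', 'cold'] (min_width=16, slack=4)
Line 2: ['rainbow', 'desert', 'any'] (min_width=18, slack=2)
Line 3: ['desert', 'structure'] (min_width=16, slack=4)
Line 4: ['train', 'I', 'curtain', 'year'] (min_width=20, slack=0)
Line 5: ['evening', 'language'] (min_width=16, slack=4)
Line 6: ['brick', 'red', 'sound'] (min_width=15, slack=5)
Line 7: ['table', 'dolphin'] (min_width=13, slack=7)
Line 8: ['security'] (min_width=8, slack=12)

Answer: table dolphin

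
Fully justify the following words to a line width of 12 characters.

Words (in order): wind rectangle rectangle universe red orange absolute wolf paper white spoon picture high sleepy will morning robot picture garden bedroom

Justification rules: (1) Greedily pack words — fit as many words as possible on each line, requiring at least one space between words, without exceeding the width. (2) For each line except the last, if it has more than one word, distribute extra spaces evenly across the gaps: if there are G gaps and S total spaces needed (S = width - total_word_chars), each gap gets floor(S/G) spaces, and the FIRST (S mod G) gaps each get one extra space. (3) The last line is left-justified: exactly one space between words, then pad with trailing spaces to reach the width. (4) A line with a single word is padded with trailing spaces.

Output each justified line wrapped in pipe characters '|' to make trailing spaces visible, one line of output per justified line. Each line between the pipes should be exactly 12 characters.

Line 1: ['wind'] (min_width=4, slack=8)
Line 2: ['rectangle'] (min_width=9, slack=3)
Line 3: ['rectangle'] (min_width=9, slack=3)
Line 4: ['universe', 'red'] (min_width=12, slack=0)
Line 5: ['orange'] (min_width=6, slack=6)
Line 6: ['absolute'] (min_width=8, slack=4)
Line 7: ['wolf', 'paper'] (min_width=10, slack=2)
Line 8: ['white', 'spoon'] (min_width=11, slack=1)
Line 9: ['picture', 'high'] (min_width=12, slack=0)
Line 10: ['sleepy', 'will'] (min_width=11, slack=1)
Line 11: ['morning'] (min_width=7, slack=5)
Line 12: ['robot'] (min_width=5, slack=7)
Line 13: ['picture'] (min_width=7, slack=5)
Line 14: ['garden'] (min_width=6, slack=6)
Line 15: ['bedroom'] (min_width=7, slack=5)

Answer: |wind        |
|rectangle   |
|rectangle   |
|universe red|
|orange      |
|absolute    |
|wolf   paper|
|white  spoon|
|picture high|
|sleepy  will|
|morning     |
|robot       |
|picture     |
|garden      |
|bedroom     |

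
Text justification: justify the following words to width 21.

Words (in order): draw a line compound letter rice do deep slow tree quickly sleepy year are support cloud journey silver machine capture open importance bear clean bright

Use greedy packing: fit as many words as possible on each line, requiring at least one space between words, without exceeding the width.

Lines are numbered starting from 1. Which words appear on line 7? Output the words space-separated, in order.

Answer: capture open

Derivation:
Line 1: ['draw', 'a', 'line', 'compound'] (min_width=20, slack=1)
Line 2: ['letter', 'rice', 'do', 'deep'] (min_width=19, slack=2)
Line 3: ['slow', 'tree', 'quickly'] (min_width=17, slack=4)
Line 4: ['sleepy', 'year', 'are'] (min_width=15, slack=6)
Line 5: ['support', 'cloud', 'journey'] (min_width=21, slack=0)
Line 6: ['silver', 'machine'] (min_width=14, slack=7)
Line 7: ['capture', 'open'] (min_width=12, slack=9)
Line 8: ['importance', 'bear', 'clean'] (min_width=21, slack=0)
Line 9: ['bright'] (min_width=6, slack=15)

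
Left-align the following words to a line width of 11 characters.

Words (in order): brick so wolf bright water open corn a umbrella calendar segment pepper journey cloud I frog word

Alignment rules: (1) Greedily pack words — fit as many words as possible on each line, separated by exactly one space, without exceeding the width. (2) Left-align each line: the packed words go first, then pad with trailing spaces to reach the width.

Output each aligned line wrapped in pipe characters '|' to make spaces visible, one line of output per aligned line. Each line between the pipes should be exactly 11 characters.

Answer: |brick so   |
|wolf bright|
|water open |
|corn a     |
|umbrella   |
|calendar   |
|segment    |
|pepper     |
|journey    |
|cloud I    |
|frog word  |

Derivation:
Line 1: ['brick', 'so'] (min_width=8, slack=3)
Line 2: ['wolf', 'bright'] (min_width=11, slack=0)
Line 3: ['water', 'open'] (min_width=10, slack=1)
Line 4: ['corn', 'a'] (min_width=6, slack=5)
Line 5: ['umbrella'] (min_width=8, slack=3)
Line 6: ['calendar'] (min_width=8, slack=3)
Line 7: ['segment'] (min_width=7, slack=4)
Line 8: ['pepper'] (min_width=6, slack=5)
Line 9: ['journey'] (min_width=7, slack=4)
Line 10: ['cloud', 'I'] (min_width=7, slack=4)
Line 11: ['frog', 'word'] (min_width=9, slack=2)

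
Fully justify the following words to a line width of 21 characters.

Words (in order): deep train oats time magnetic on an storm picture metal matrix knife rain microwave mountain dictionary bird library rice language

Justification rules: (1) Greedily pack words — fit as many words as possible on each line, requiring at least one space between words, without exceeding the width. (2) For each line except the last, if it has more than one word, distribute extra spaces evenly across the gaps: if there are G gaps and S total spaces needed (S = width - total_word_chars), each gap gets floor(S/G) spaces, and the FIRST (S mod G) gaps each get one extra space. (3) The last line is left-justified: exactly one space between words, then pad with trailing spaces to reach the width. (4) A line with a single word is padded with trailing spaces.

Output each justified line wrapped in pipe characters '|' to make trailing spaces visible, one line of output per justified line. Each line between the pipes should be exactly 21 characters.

Answer: |deep  train oats time|
|magnetic  on an storm|
|picture  metal matrix|
|knife  rain microwave|
|mountain   dictionary|
|bird   library   rice|
|language             |

Derivation:
Line 1: ['deep', 'train', 'oats', 'time'] (min_width=20, slack=1)
Line 2: ['magnetic', 'on', 'an', 'storm'] (min_width=20, slack=1)
Line 3: ['picture', 'metal', 'matrix'] (min_width=20, slack=1)
Line 4: ['knife', 'rain', 'microwave'] (min_width=20, slack=1)
Line 5: ['mountain', 'dictionary'] (min_width=19, slack=2)
Line 6: ['bird', 'library', 'rice'] (min_width=17, slack=4)
Line 7: ['language'] (min_width=8, slack=13)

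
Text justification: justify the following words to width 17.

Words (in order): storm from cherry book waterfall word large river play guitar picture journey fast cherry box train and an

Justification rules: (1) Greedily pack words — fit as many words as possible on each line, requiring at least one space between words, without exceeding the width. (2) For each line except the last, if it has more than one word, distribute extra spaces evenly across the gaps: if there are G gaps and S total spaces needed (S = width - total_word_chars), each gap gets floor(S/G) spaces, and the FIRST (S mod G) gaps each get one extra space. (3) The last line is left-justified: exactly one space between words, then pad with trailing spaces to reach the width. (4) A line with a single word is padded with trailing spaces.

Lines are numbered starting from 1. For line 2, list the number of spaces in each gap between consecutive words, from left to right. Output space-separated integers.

Answer: 4

Derivation:
Line 1: ['storm', 'from', 'cherry'] (min_width=17, slack=0)
Line 2: ['book', 'waterfall'] (min_width=14, slack=3)
Line 3: ['word', 'large', 'river'] (min_width=16, slack=1)
Line 4: ['play', 'guitar'] (min_width=11, slack=6)
Line 5: ['picture', 'journey'] (min_width=15, slack=2)
Line 6: ['fast', 'cherry', 'box'] (min_width=15, slack=2)
Line 7: ['train', 'and', 'an'] (min_width=12, slack=5)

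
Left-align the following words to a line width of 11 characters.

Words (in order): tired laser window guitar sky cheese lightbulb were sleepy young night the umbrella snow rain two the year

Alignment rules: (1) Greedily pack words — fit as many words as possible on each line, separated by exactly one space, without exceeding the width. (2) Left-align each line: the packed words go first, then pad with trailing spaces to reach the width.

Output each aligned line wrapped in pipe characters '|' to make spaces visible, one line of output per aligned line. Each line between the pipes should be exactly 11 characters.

Answer: |tired laser|
|window     |
|guitar sky |
|cheese     |
|lightbulb  |
|were sleepy|
|young night|
|the        |
|umbrella   |
|snow rain  |
|two the    |
|year       |

Derivation:
Line 1: ['tired', 'laser'] (min_width=11, slack=0)
Line 2: ['window'] (min_width=6, slack=5)
Line 3: ['guitar', 'sky'] (min_width=10, slack=1)
Line 4: ['cheese'] (min_width=6, slack=5)
Line 5: ['lightbulb'] (min_width=9, slack=2)
Line 6: ['were', 'sleepy'] (min_width=11, slack=0)
Line 7: ['young', 'night'] (min_width=11, slack=0)
Line 8: ['the'] (min_width=3, slack=8)
Line 9: ['umbrella'] (min_width=8, slack=3)
Line 10: ['snow', 'rain'] (min_width=9, slack=2)
Line 11: ['two', 'the'] (min_width=7, slack=4)
Line 12: ['year'] (min_width=4, slack=7)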